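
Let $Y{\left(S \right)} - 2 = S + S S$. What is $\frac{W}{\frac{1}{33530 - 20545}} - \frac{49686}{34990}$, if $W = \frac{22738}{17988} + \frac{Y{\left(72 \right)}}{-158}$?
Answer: $- \frac{5167529253065543}{12430652370} \approx -4.1571 \cdot 10^{5}$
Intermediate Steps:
$Y{\left(S \right)} = 2 + S + S^{2}$ ($Y{\left(S \right)} = 2 + \left(S + S S\right) = 2 + \left(S + S^{2}\right) = 2 + S + S^{2}$)
$W = - \frac{22747075}{710526}$ ($W = \frac{22738}{17988} + \frac{2 + 72 + 72^{2}}{-158} = 22738 \cdot \frac{1}{17988} + \left(2 + 72 + 5184\right) \left(- \frac{1}{158}\right) = \frac{11369}{8994} + 5258 \left(- \frac{1}{158}\right) = \frac{11369}{8994} - \frac{2629}{79} = - \frac{22747075}{710526} \approx -32.014$)
$\frac{W}{\frac{1}{33530 - 20545}} - \frac{49686}{34990} = - \frac{22747075}{710526 \frac{1}{33530 - 20545}} - \frac{49686}{34990} = - \frac{22747075}{710526 \frac{1}{33530 - 20545}} - \frac{24843}{17495} = - \frac{22747075}{710526 \cdot \frac{1}{12985}} - \frac{24843}{17495} = - \frac{22747075 \frac{1}{\frac{1}{12985}}}{710526} - \frac{24843}{17495} = \left(- \frac{22747075}{710526}\right) 12985 - \frac{24843}{17495} = - \frac{295370768875}{710526} - \frac{24843}{17495} = - \frac{5167529253065543}{12430652370}$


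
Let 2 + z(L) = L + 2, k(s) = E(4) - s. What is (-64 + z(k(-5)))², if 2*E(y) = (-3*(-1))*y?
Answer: 2809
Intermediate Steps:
E(y) = 3*y/2 (E(y) = ((-3*(-1))*y)/2 = (3*y)/2 = 3*y/2)
k(s) = 6 - s (k(s) = (3/2)*4 - s = 6 - s)
z(L) = L (z(L) = -2 + (L + 2) = -2 + (2 + L) = L)
(-64 + z(k(-5)))² = (-64 + (6 - 1*(-5)))² = (-64 + (6 + 5))² = (-64 + 11)² = (-53)² = 2809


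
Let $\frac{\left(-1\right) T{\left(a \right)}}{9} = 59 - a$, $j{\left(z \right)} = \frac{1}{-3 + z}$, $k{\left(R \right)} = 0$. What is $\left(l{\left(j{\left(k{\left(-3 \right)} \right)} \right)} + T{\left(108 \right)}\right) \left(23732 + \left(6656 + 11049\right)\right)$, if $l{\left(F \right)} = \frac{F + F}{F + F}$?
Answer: $18315154$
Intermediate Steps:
$T{\left(a \right)} = -531 + 9 a$ ($T{\left(a \right)} = - 9 \left(59 - a\right) = -531 + 9 a$)
$l{\left(F \right)} = 1$ ($l{\left(F \right)} = \frac{2 F}{2 F} = 2 F \frac{1}{2 F} = 1$)
$\left(l{\left(j{\left(k{\left(-3 \right)} \right)} \right)} + T{\left(108 \right)}\right) \left(23732 + \left(6656 + 11049\right)\right) = \left(1 + \left(-531 + 9 \cdot 108\right)\right) \left(23732 + \left(6656 + 11049\right)\right) = \left(1 + \left(-531 + 972\right)\right) \left(23732 + 17705\right) = \left(1 + 441\right) 41437 = 442 \cdot 41437 = 18315154$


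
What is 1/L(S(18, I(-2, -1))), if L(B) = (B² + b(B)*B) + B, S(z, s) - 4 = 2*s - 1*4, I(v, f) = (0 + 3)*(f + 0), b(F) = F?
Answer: 1/66 ≈ 0.015152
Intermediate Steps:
I(v, f) = 3*f
S(z, s) = 2*s (S(z, s) = 4 + (2*s - 1*4) = 4 + (2*s - 4) = 4 + (-4 + 2*s) = 2*s)
L(B) = B + 2*B² (L(B) = (B² + B*B) + B = (B² + B²) + B = 2*B² + B = B + 2*B²)
1/L(S(18, I(-2, -1))) = 1/((2*(3*(-1)))*(1 + 2*(2*(3*(-1))))) = 1/((2*(-3))*(1 + 2*(2*(-3)))) = 1/(-6*(1 + 2*(-6))) = 1/(-6*(1 - 12)) = 1/(-6*(-11)) = 1/66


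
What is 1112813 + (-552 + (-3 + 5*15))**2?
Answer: 1343213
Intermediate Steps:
1112813 + (-552 + (-3 + 5*15))**2 = 1112813 + (-552 + (-3 + 75))**2 = 1112813 + (-552 + 72)**2 = 1112813 + (-480)**2 = 1112813 + 230400 = 1343213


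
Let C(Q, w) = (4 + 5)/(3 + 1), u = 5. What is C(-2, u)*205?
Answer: 1845/4 ≈ 461.25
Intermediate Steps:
C(Q, w) = 9/4
C(-2, u)*205 = (9/4)*205 = 1845/4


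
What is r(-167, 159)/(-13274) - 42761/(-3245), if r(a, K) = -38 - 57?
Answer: 567917789/43074130 ≈ 13.185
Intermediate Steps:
r(a, K) = -95
r(-167, 159)/(-13274) - 42761/(-3245) = -95/(-13274) - 42761/(-3245) = -95*(-1/13274) - 42761*(-1/3245) = 95/13274 + 42761/3245 = 567917789/43074130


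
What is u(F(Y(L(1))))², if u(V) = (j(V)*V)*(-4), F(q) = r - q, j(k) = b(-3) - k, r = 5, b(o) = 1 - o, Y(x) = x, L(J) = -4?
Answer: 32400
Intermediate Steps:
j(k) = 4 - k (j(k) = (1 - 1*(-3)) - k = (1 + 3) - k = 4 - k)
F(q) = 5 - q
u(V) = -4*V*(4 - V) (u(V) = ((4 - V)*V)*(-4) = (V*(4 - V))*(-4) = -4*V*(4 - V))
u(F(Y(L(1))))² = (4*(5 - 1*(-4))*(-4 + (5 - 1*(-4))))² = (4*(5 + 4)*(-4 + (5 + 4)))² = (4*9*(-4 + 9))² = (4*9*5)² = 180² = 32400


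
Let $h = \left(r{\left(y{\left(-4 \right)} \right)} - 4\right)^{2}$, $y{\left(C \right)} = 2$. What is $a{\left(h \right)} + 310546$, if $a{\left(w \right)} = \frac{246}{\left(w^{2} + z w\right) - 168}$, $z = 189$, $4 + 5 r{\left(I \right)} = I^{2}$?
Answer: $\frac{483209699}{1556} \approx 3.1055 \cdot 10^{5}$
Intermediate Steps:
$r{\left(I \right)} = - \frac{4}{5} + \frac{I^{2}}{5}$
$h = 16$ ($h = \left(\left(- \frac{4}{5} + \frac{2^{2}}{5}\right) - 4\right)^{2} = \left(\left(- \frac{4}{5} + \frac{1}{5} \cdot 4\right) - 4\right)^{2} = \left(\left(- \frac{4}{5} + \frac{4}{5}\right) - 4\right)^{2} = \left(0 - 4\right)^{2} = \left(-4\right)^{2} = 16$)
$a{\left(w \right)} = \frac{246}{-168 + w^{2} + 189 w}$ ($a{\left(w \right)} = \frac{246}{\left(w^{2} + 189 w\right) - 168} = \frac{246}{-168 + w^{2} + 189 w}$)
$a{\left(h \right)} + 310546 = \frac{246}{-168 + 16^{2} + 189 \cdot 16} + 310546 = \frac{246}{-168 + 256 + 3024} + 310546 = \frac{246}{3112} + 310546 = 246 \cdot \frac{1}{3112} + 310546 = \frac{123}{1556} + 310546 = \frac{483209699}{1556}$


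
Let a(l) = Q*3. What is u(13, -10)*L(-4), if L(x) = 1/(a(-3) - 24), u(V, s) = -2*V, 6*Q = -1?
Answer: 52/49 ≈ 1.0612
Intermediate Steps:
Q = -⅙ (Q = (⅙)*(-1) = -⅙ ≈ -0.16667)
a(l) = -½ (a(l) = -⅙*3 = -½)
L(x) = -2/49 (L(x) = 1/(-½ - 24) = 1/(-49/2) = -2/49)
u(13, -10)*L(-4) = -2*13*(-2/49) = -26*(-2/49) = 52/49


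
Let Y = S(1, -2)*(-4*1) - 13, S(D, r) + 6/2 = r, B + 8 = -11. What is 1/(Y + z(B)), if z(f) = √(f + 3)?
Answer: 7/65 - 4*I/65 ≈ 0.10769 - 0.061538*I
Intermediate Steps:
B = -19 (B = -8 - 11 = -19)
S(D, r) = -3 + r
z(f) = √(3 + f)
Y = 7 (Y = (-3 - 2)*(-4*1) - 13 = -5*(-4) - 13 = 20 - 13 = 7)
1/(Y + z(B)) = 1/(7 + √(3 - 19)) = 1/(7 + √(-16)) = 1/(7 + 4*I) = (7 - 4*I)/65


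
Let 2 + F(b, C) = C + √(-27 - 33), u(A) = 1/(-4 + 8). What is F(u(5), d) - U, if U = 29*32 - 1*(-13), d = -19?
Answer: -962 + 2*I*√15 ≈ -962.0 + 7.746*I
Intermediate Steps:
U = 941 (U = 928 + 13 = 941)
u(A) = ¼ (u(A) = 1/4 = ¼)
F(b, C) = -2 + C + 2*I*√15 (F(b, C) = -2 + (C + √(-27 - 33)) = -2 + (C + √(-60)) = -2 + (C + 2*I*√15) = -2 + C + 2*I*√15)
F(u(5), d) - U = (-2 - 19 + 2*I*√15) - 1*941 = (-21 + 2*I*√15) - 941 = -962 + 2*I*√15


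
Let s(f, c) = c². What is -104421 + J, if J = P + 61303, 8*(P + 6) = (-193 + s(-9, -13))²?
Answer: -43052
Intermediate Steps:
P = 66 (P = -6 + (-193 + (-13)²)²/8 = -6 + (-193 + 169)²/8 = -6 + (⅛)*(-24)² = -6 + (⅛)*576 = -6 + 72 = 66)
J = 61369 (J = 66 + 61303 = 61369)
-104421 + J = -104421 + 61369 = -43052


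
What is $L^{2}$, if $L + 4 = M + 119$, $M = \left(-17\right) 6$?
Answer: $169$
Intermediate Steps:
$M = -102$
$L = 13$ ($L = -4 + \left(-102 + 119\right) = -4 + 17 = 13$)
$L^{2} = 13^{2} = 169$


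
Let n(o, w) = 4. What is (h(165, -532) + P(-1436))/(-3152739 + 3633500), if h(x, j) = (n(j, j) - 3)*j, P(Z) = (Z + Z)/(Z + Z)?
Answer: -531/480761 ≈ -0.0011045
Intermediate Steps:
P(Z) = 1 (P(Z) = (2*Z)/((2*Z)) = (2*Z)*(1/(2*Z)) = 1)
h(x, j) = j (h(x, j) = (4 - 3)*j = 1*j = j)
(h(165, -532) + P(-1436))/(-3152739 + 3633500) = (-532 + 1)/(-3152739 + 3633500) = -531/480761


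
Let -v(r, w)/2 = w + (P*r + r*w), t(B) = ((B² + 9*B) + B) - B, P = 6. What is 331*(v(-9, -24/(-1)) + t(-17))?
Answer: 207868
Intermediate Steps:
t(B) = B² + 9*B (t(B) = (B² + 10*B) - B = B² + 9*B)
v(r, w) = -12*r - 2*w - 2*r*w (v(r, w) = -2*(w + (6*r + r*w)) = -2*(w + 6*r + r*w) = -12*r - 2*w - 2*r*w)
331*(v(-9, -24/(-1)) + t(-17)) = 331*((-12*(-9) - (-48)/(-1) - 2*(-9)*(-24/(-1))) - 17*(9 - 17)) = 331*((108 - (-48)*(-1) - 2*(-9)*(-24*(-1))) - 17*(-8)) = 331*((108 - 2*24 - 2*(-9)*24) + 136) = 331*((108 - 48 + 432) + 136) = 331*(492 + 136) = 331*628 = 207868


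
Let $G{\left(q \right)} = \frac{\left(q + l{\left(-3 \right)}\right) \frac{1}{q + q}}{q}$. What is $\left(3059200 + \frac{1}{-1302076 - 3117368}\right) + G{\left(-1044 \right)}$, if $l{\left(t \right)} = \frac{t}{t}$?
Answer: $\frac{2455982413748123803}{802818519264} \approx 3.0592 \cdot 10^{6}$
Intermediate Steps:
$l{\left(t \right)} = 1$
$G{\left(q \right)} = \frac{1 + q}{2 q^{2}}$ ($G{\left(q \right)} = \frac{\left(q + 1\right) \frac{1}{q + q}}{q} = \frac{\left(1 + q\right) \frac{1}{2 q}}{q} = \frac{\frac{1}{2} \frac{1}{q} \left(1 + q\right)}{q} = \frac{1 + q}{2 q^{2}}$)
$\left(3059200 + \frac{1}{-1302076 - 3117368}\right) + G{\left(-1044 \right)} = \left(3059200 + \frac{1}{-1302076 - 3117368}\right) + \frac{1 - 1044}{2 \cdot 1089936} = \left(3059200 + \frac{1}{-4419444}\right) + \frac{1}{2} \cdot \frac{1}{1089936} \left(-1043\right) = \left(3059200 - \frac{1}{4419444}\right) - \frac{1043}{2179872} = \frac{13519963084799}{4419444} - \frac{1043}{2179872} = \frac{2455982413748123803}{802818519264}$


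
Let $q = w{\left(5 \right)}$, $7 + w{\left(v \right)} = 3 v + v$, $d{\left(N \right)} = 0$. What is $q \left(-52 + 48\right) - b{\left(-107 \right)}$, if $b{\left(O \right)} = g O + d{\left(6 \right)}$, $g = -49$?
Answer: $-5295$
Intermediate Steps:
$w{\left(v \right)} = -7 + 4 v$ ($w{\left(v \right)} = -7 + \left(3 v + v\right) = -7 + 4 v$)
$q = 13$ ($q = -7 + 4 \cdot 5 = -7 + 20 = 13$)
$b{\left(O \right)} = - 49 O$ ($b{\left(O \right)} = - 49 O + 0 = - 49 O$)
$q \left(-52 + 48\right) - b{\left(-107 \right)} = 13 \left(-52 + 48\right) - \left(-49\right) \left(-107\right) = 13 \left(-4\right) - 5243 = -52 - 5243 = -5295$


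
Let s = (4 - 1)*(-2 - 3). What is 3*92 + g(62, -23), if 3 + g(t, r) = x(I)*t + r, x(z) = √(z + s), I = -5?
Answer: 250 + 124*I*√5 ≈ 250.0 + 277.27*I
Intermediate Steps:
s = -15 (s = 3*(-5) = -15)
x(z) = √(-15 + z) (x(z) = √(z - 15) = √(-15 + z))
g(t, r) = -3 + r + 2*I*t*√5 (g(t, r) = -3 + (√(-15 - 5)*t + r) = -3 + (√(-20)*t + r) = -3 + ((2*I*√5)*t + r) = -3 + (2*I*t*√5 + r) = -3 + (r + 2*I*t*√5) = -3 + r + 2*I*t*√5)
3*92 + g(62, -23) = 3*92 + (-3 - 23 + 2*I*62*√5) = 276 + (-3 - 23 + 124*I*√5) = 276 + (-26 + 124*I*√5) = 250 + 124*I*√5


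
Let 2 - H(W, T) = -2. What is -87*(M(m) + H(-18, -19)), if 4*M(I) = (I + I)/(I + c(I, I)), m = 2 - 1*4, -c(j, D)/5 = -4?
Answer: -2059/6 ≈ -343.17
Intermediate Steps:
c(j, D) = 20 (c(j, D) = -5*(-4) = 20)
H(W, T) = 4 (H(W, T) = 2 - 1*(-2) = 2 + 2 = 4)
m = -2 (m = 2 - 4 = -2)
M(I) = I/(2*(20 + I)) (M(I) = ((I + I)/(I + 20))/4 = ((2*I)/(20 + I))/4 = (2*I/(20 + I))/4 = I/(2*(20 + I)))
-87*(M(m) + H(-18, -19)) = -87*((½)*(-2)/(20 - 2) + 4) = -87*((½)*(-2)/18 + 4) = -87*((½)*(-2)*(1/18) + 4) = -87*(-1/18 + 4) = -87*71/18 = -2059/6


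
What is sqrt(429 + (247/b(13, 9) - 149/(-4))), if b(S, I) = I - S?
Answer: sqrt(1618)/2 ≈ 20.112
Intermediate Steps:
sqrt(429 + (247/b(13, 9) - 149/(-4))) = sqrt(429 + (247/(9 - 1*13) - 149/(-4))) = sqrt(429 + (247/(9 - 13) - 149*(-1/4))) = sqrt(429 + (247/(-4) + 149/4)) = sqrt(429 + (247*(-1/4) + 149/4)) = sqrt(429 + (-247/4 + 149/4)) = sqrt(429 - 49/2) = sqrt(809/2) = sqrt(1618)/2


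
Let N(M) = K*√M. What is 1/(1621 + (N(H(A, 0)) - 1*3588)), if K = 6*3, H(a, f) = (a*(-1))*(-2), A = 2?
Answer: -1/1931 ≈ -0.00051787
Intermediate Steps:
H(a, f) = 2*a (H(a, f) = -a*(-2) = 2*a)
K = 18
N(M) = 18*√M
1/(1621 + (N(H(A, 0)) - 1*3588)) = 1/(1621 + (18*√(2*2) - 1*3588)) = 1/(1621 + (18*√4 - 3588)) = 1/(1621 + (18*2 - 3588)) = 1/(1621 + (36 - 3588)) = 1/(1621 - 3552) = 1/(-1931) = -1/1931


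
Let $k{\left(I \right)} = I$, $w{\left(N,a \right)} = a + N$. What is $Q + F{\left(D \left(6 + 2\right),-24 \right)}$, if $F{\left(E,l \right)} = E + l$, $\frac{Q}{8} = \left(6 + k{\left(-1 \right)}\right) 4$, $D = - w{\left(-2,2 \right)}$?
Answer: $136$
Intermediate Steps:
$w{\left(N,a \right)} = N + a$
$D = 0$ ($D = - (-2 + 2) = \left(-1\right) 0 = 0$)
$Q = 160$ ($Q = 8 \left(6 - 1\right) 4 = 8 \cdot 5 \cdot 4 = 8 \cdot 20 = 160$)
$Q + F{\left(D \left(6 + 2\right),-24 \right)} = 160 - \left(24 + 0 \left(6 + 2\right)\right) = 160 + \left(0 \cdot 8 - 24\right) = 160 + \left(0 - 24\right) = 160 - 24 = 136$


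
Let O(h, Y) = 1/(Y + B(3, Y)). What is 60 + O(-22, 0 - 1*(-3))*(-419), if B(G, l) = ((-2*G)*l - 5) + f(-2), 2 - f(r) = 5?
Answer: 1799/23 ≈ 78.217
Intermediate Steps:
f(r) = -3 (f(r) = 2 - 1*5 = 2 - 5 = -3)
B(G, l) = -8 - 2*G*l (B(G, l) = ((-2*G)*l - 5) - 3 = (-2*G*l - 5) - 3 = (-5 - 2*G*l) - 3 = -8 - 2*G*l)
O(h, Y) = 1/(-8 - 5*Y) (O(h, Y) = 1/(Y + (-8 - 2*3*Y)) = 1/(Y + (-8 - 6*Y)) = 1/(-8 - 5*Y))
60 + O(-22, 0 - 1*(-3))*(-419) = 60 - 1/(8 + 5*(0 - 1*(-3)))*(-419) = 60 - 1/(8 + 5*(0 + 3))*(-419) = 60 - 1/(8 + 5*3)*(-419) = 60 - 1/(8 + 15)*(-419) = 60 - 1/23*(-419) = 60 + 419/23 = 1799/23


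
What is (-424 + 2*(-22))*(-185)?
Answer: 86580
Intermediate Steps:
(-424 + 2*(-22))*(-185) = (-424 - 44)*(-185) = -468*(-185) = 86580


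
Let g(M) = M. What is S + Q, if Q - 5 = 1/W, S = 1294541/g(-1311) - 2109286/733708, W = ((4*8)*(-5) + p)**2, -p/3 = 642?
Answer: -1031031632117708069/1046392366974612 ≈ -985.32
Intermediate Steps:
p = -1926 (p = -3*642 = -1926)
W = 4351396 (W = ((4*8)*(-5) - 1926)**2 = (32*(-5) - 1926)**2 = (-160 - 1926)**2 = (-2086)**2 = 4351396)
S = -476290180987/480945594 (S = 1294541/(-1311) - 2109286/733708 = 1294541*(-1/1311) - 2109286*1/733708 = -1294541/1311 - 1054643/366854 = -476290180987/480945594 ≈ -990.32)
Q = 21756981/4351396 (Q = 5 + 1/4351396 = 21756981/4351396 ≈ 5.0000)
S + Q = -476290180987/480945594 + 21756981/4351396 = -1031031632117708069/1046392366974612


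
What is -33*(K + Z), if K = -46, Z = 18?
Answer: 924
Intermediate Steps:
-33*(K + Z) = -33*(-46 + 18) = -33*(-28) = 924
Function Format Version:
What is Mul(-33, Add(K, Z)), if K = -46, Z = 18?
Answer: 924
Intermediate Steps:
Mul(-33, Add(K, Z)) = Mul(-33, Add(-46, 18)) = Mul(-33, -28) = 924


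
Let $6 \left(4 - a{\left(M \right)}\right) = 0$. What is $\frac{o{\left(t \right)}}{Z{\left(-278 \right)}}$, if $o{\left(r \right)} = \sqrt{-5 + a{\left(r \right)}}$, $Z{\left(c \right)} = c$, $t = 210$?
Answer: $- \frac{i}{278} \approx - 0.0035971 i$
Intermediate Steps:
$a{\left(M \right)} = 4$ ($a{\left(M \right)} = 4 - 0 = 4 + 0 = 4$)
$o{\left(r \right)} = i$ ($o{\left(r \right)} = \sqrt{-5 + 4} = \sqrt{-1} = i$)
$\frac{o{\left(t \right)}}{Z{\left(-278 \right)}} = \frac{i}{-278} = i \left(- \frac{1}{278}\right) = - \frac{i}{278}$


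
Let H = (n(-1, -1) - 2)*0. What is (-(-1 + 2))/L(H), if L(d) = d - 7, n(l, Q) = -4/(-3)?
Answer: ⅐ ≈ 0.14286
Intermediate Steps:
n(l, Q) = 4/3 (n(l, Q) = -4*(-⅓) = 4/3)
H = 0 (H = (4/3 - 2)*0 = -⅔*0 = 0)
L(d) = -7 + d
(-(-1 + 2))/L(H) = (-(-1 + 2))/(-7 + 0) = -1*1/(-7) = -1*(-⅐) = ⅐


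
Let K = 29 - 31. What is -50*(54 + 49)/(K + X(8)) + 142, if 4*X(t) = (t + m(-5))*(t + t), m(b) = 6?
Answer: 1259/27 ≈ 46.630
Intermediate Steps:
K = -2
X(t) = t*(6 + t)/2 (X(t) = ((t + 6)*(t + t))/4 = ((6 + t)*(2*t))/4 = (2*t*(6 + t))/4 = t*(6 + t)/2)
-50*(54 + 49)/(K + X(8)) + 142 = -50*(54 + 49)/(-2 + (½)*8*(6 + 8)) + 142 = -5150/(-2 + (½)*8*14) + 142 = -5150/(-2 + 56) + 142 = -5150/54 + 142 = -50*103/54 + 142 = -2575/27 + 142 = 1259/27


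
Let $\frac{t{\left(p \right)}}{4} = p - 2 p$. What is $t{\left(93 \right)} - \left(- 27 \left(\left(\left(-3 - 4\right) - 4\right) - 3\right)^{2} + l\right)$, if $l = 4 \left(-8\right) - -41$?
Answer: $4911$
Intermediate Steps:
$l = 9$ ($l = -32 + 41 = 9$)
$t{\left(p \right)} = - 4 p$ ($t{\left(p \right)} = 4 \left(p - 2 p\right) = 4 \left(- p\right) = - 4 p$)
$t{\left(93 \right)} - \left(- 27 \left(\left(\left(-3 - 4\right) - 4\right) - 3\right)^{2} + l\right) = \left(-4\right) 93 - \left(- 27 \left(\left(\left(-3 - 4\right) - 4\right) - 3\right)^{2} + 9\right) = -372 - \left(- 27 \left(\left(-7 - 4\right) - 3\right)^{2} + 9\right) = -372 - \left(- 27 \left(-11 - 3\right)^{2} + 9\right) = -372 - \left(- 27 \left(-14\right)^{2} + 9\right) = -372 - \left(\left(-27\right) 196 + 9\right) = -372 - \left(-5292 + 9\right) = -372 - -5283 = -372 + 5283 = 4911$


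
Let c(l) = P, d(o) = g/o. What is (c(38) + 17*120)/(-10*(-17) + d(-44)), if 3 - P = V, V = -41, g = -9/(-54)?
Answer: 550176/44879 ≈ 12.259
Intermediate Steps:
g = ⅙ (g = -9*(-1/54) = ⅙ ≈ 0.16667)
d(o) = 1/(6*o)
P = 44 (P = 3 - 1*(-41) = 3 + 41 = 44)
c(l) = 44
(c(38) + 17*120)/(-10*(-17) + d(-44)) = (44 + 17*120)/(-10*(-17) + (⅙)/(-44)) = (44 + 2040)/(170 + (⅙)*(-1/44)) = 2084/(170 - 1/264) = 2084/(44879/264) = 2084*(264/44879) = 550176/44879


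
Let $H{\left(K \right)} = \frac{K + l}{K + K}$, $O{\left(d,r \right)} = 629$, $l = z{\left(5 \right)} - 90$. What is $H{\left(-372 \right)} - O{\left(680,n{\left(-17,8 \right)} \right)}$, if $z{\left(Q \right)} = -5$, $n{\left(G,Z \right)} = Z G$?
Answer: $- \frac{467509}{744} \approx -628.37$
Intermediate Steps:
$n{\left(G,Z \right)} = G Z$
$l = -95$ ($l = -5 - 90 = -95$)
$H{\left(K \right)} = \frac{-95 + K}{2 K}$ ($H{\left(K \right)} = \frac{K - 95}{K + K} = \frac{-95 + K}{2 K}$)
$H{\left(-372 \right)} - O{\left(680,n{\left(-17,8 \right)} \right)} = \frac{-95 - 372}{2 \left(-372\right)} - 629 = \frac{1}{2} \left(- \frac{1}{372}\right) \left(-467\right) - 629 = \frac{467}{744} - 629 = - \frac{467509}{744}$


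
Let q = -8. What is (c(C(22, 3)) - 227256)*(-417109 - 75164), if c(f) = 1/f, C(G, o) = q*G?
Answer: 19689471240561/176 ≈ 1.1187e+11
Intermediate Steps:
C(G, o) = -8*G
(c(C(22, 3)) - 227256)*(-417109 - 75164) = (1/(-8*22) - 227256)*(-417109 - 75164) = (1/(-176) - 227256)*(-492273) = (-1/176 - 227256)*(-492273) = -39997057/176*(-492273) = 19689471240561/176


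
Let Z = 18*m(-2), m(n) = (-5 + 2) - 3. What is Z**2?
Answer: 11664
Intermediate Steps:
m(n) = -6 (m(n) = -3 - 3 = -6)
Z = -108 (Z = 18*(-6) = -108)
Z**2 = (-108)**2 = 11664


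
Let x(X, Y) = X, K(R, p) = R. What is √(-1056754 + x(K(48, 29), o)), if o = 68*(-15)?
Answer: I*√1056706 ≈ 1028.0*I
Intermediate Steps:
o = -1020
√(-1056754 + x(K(48, 29), o)) = √(-1056754 + 48) = √(-1056706) = I*√1056706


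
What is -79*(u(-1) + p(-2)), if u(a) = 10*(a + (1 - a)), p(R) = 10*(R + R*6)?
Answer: 10270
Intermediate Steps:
p(R) = 70*R (p(R) = 10*(R + 6*R) = 10*(7*R) = 70*R)
u(a) = 10 (u(a) = 10*1 = 10)
-79*(u(-1) + p(-2)) = -79*(10 + 70*(-2)) = -79*(10 - 140) = -79*(-130) = 10270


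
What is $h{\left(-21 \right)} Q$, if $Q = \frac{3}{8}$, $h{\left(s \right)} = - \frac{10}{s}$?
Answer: $\frac{5}{28} \approx 0.17857$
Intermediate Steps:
$Q = \frac{3}{8}$ ($Q = 3 \cdot \frac{1}{8} = \frac{3}{8} \approx 0.375$)
$h{\left(-21 \right)} Q = - \frac{10}{-21} \cdot \frac{3}{8} = \left(-10\right) \left(- \frac{1}{21}\right) \frac{3}{8} = \frac{10}{21} \cdot \frac{3}{8} = \frac{5}{28}$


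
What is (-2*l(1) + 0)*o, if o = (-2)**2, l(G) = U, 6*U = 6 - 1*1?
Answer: -20/3 ≈ -6.6667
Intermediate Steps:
U = 5/6 (U = (6 - 1*1)/6 = (6 - 1)/6 = (1/6)*5 = 5/6 ≈ 0.83333)
l(G) = 5/6
o = 4
(-2*l(1) + 0)*o = (-2*5/6 + 0)*4 = (-5/3 + 0)*4 = -5/3*4 = -20/3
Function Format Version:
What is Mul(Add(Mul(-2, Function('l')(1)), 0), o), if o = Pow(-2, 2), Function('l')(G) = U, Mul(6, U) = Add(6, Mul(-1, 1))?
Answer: Rational(-20, 3) ≈ -6.6667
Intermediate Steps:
U = Rational(5, 6) (U = Mul(Rational(1, 6), Add(6, Mul(-1, 1))) = Mul(Rational(1, 6), Add(6, -1)) = Mul(Rational(1, 6), 5) = Rational(5, 6) ≈ 0.83333)
Function('l')(G) = Rational(5, 6)
o = 4
Mul(Add(Mul(-2, Function('l')(1)), 0), o) = Mul(Add(Mul(-2, Rational(5, 6)), 0), 4) = Mul(Add(Rational(-5, 3), 0), 4) = Mul(Rational(-5, 3), 4) = Rational(-20, 3)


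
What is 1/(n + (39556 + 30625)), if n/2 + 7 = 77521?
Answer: 1/225209 ≈ 4.4403e-6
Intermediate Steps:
n = 155028 (n = -14 + 2*77521 = -14 + 155042 = 155028)
1/(n + (39556 + 30625)) = 1/(155028 + (39556 + 30625)) = 1/(155028 + 70181) = 1/225209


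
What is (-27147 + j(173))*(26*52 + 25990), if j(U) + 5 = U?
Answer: -737659818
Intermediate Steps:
j(U) = -5 + U
(-27147 + j(173))*(26*52 + 25990) = (-27147 + (-5 + 173))*(26*52 + 25990) = (-27147 + 168)*(1352 + 25990) = -26979*27342 = -737659818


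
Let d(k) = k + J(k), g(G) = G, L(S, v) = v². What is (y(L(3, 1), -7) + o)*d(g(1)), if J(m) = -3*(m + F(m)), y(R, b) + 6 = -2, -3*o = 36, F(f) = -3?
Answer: -140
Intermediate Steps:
o = -12 (o = -⅓*36 = -12)
y(R, b) = -8 (y(R, b) = -6 - 2 = -8)
J(m) = 9 - 3*m (J(m) = -3*(m - 3) = -3*(-3 + m) = 9 - 3*m)
d(k) = 9 - 2*k (d(k) = k + (9 - 3*k) = 9 - 2*k)
(y(L(3, 1), -7) + o)*d(g(1)) = (-8 - 12)*(9 - 2*1) = -20*(9 - 2) = -20*7 = -140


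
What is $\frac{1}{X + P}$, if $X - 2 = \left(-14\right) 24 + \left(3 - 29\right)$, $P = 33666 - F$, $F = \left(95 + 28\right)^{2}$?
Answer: $\frac{1}{18177} \approx 5.5015 \cdot 10^{-5}$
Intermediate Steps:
$F = 15129$ ($F = 123^{2} = 15129$)
$P = 18537$ ($P = 33666 - 15129 = 18537$)
$X = -360$ ($X = 2 + \left(\left(-14\right) 24 + \left(3 - 29\right)\right) = 2 + \left(-336 + \left(3 - 29\right)\right) = 2 - 362 = -360$)
$\frac{1}{X + P} = \frac{1}{-360 + 18537} = \frac{1}{18177}$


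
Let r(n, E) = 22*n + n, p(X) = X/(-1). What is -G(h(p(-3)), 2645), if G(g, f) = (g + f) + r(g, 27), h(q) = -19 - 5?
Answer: -2069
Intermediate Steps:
p(X) = -X (p(X) = X*(-1) = -X)
r(n, E) = 23*n
h(q) = -24
G(g, f) = f + 24*g (G(g, f) = (g + f) + 23*g = (f + g) + 23*g = f + 24*g)
-G(h(p(-3)), 2645) = -(2645 + 24*(-24)) = -(2645 - 576) = -1*2069 = -2069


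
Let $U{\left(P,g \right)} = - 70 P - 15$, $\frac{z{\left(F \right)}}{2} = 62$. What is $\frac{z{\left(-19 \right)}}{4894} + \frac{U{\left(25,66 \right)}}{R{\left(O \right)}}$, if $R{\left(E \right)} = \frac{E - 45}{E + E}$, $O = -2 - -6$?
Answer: $\frac{34554182}{100327} \approx 344.42$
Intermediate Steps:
$O = 4$ ($O = -2 + 6 = 4$)
$z{\left(F \right)} = 124$ ($z{\left(F \right)} = 2 \cdot 62 = 124$)
$U{\left(P,g \right)} = -15 - 70 P$
$R{\left(E \right)} = \frac{-45 + E}{2 E}$
$\frac{z{\left(-19 \right)}}{4894} + \frac{U{\left(25,66 \right)}}{R{\left(O \right)}} = \frac{124}{4894} + \frac{-15 - 1750}{\frac{1}{2} \cdot \frac{1}{4} \left(-45 + 4\right)} = 124 \cdot \frac{1}{4894} + \frac{-15 - 1750}{\frac{1}{2} \cdot \frac{1}{4} \left(-41\right)} = \frac{62}{2447} - \frac{1765}{- \frac{41}{8}} = \frac{62}{2447} - - \frac{14120}{41} = \frac{62}{2447} + \frac{14120}{41} = \frac{34554182}{100327}$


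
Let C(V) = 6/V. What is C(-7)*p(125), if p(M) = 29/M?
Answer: -174/875 ≈ -0.19886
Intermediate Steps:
C(-7)*p(125) = (6/(-7))*(29/125) = (6*(-⅐))*(29*(1/125)) = -6/7*29/125 = -174/875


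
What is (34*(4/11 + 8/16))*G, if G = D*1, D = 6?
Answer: 1938/11 ≈ 176.18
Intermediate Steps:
G = 6 (G = 6*1 = 6)
(34*(4/11 + 8/16))*G = (34*(4/11 + 8/16))*6 = (34*(4*(1/11) + 8*(1/16)))*6 = (34*(4/11 + ½))*6 = (34*(19/22))*6 = (323/11)*6 = 1938/11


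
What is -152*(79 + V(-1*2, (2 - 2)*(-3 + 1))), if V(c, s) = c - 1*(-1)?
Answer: -11856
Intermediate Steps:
V(c, s) = 1 + c (V(c, s) = c + 1 = 1 + c)
-152*(79 + V(-1*2, (2 - 2)*(-3 + 1))) = -152*(79 + (1 - 1*2)) = -152*(79 + (1 - 2)) = -152*(79 - 1) = -152*78 = -11856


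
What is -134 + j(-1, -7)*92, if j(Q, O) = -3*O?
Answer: 1798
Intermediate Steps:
-134 + j(-1, -7)*92 = -134 - 3*(-7)*92 = -134 + 21*92 = -134 + 1932 = 1798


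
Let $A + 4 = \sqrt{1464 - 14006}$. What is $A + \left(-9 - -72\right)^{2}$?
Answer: $3965 + i \sqrt{12542} \approx 3965.0 + 111.99 i$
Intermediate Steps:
$A = -4 + i \sqrt{12542}$ ($A = -4 + \sqrt{1464 - 14006} = -4 + \sqrt{-12542} = -4 + i \sqrt{12542} \approx -4.0 + 111.99 i$)
$A + \left(-9 - -72\right)^{2} = \left(-4 + i \sqrt{12542}\right) + \left(-9 - -72\right)^{2} = \left(-4 + i \sqrt{12542}\right) + \left(-9 + 72\right)^{2} = \left(-4 + i \sqrt{12542}\right) + 63^{2} = \left(-4 + i \sqrt{12542}\right) + 3969 = 3965 + i \sqrt{12542}$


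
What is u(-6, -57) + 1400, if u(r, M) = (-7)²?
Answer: 1449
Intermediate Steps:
u(r, M) = 49
u(-6, -57) + 1400 = 49 + 1400 = 1449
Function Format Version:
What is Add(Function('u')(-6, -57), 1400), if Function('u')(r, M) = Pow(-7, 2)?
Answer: 1449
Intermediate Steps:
Function('u')(r, M) = 49
Add(Function('u')(-6, -57), 1400) = Add(49, 1400) = 1449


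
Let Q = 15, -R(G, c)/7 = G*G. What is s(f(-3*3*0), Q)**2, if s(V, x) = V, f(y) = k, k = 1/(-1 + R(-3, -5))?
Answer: 1/4096 ≈ 0.00024414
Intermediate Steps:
R(G, c) = -7*G**2 (R(G, c) = -7*G*G = -7*G**2)
k = -1/64 (k = 1/(-1 - 7*(-3)**2) = 1/(-1 - 7*9) = 1/(-1 - 63) = 1/(-64) = -1/64 ≈ -0.015625)
f(y) = -1/64
s(f(-3*3*0), Q)**2 = (-1/64)**2 = 1/4096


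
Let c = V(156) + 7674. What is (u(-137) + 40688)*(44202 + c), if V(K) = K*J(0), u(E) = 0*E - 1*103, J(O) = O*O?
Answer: 2105387460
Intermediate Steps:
J(O) = O²
u(E) = -103 (u(E) = 0 - 103 = -103)
V(K) = 0 (V(K) = K*0² = K*0 = 0)
c = 7674 (c = 0 + 7674 = 7674)
(u(-137) + 40688)*(44202 + c) = (-103 + 40688)*(44202 + 7674) = 40585*51876 = 2105387460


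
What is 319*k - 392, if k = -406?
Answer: -129906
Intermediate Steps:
319*k - 392 = 319*(-406) - 392 = -129514 - 392 = -129906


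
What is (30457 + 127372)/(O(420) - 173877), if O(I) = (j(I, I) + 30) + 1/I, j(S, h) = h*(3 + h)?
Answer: 66288180/1601461 ≈ 41.392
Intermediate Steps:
O(I) = 30 + 1/I + I*(3 + I) (O(I) = (I*(3 + I) + 30) + 1/I = (30 + I*(3 + I)) + 1/I = 30 + 1/I + I*(3 + I))
(30457 + 127372)/(O(420) - 173877) = (30457 + 127372)/((1 + 420*(30 + 420*(3 + 420)))/420 - 173877) = 157829/((1 + 420*(30 + 420*423))/420 - 173877) = 157829/((1 + 420*(30 + 177660))/420 - 173877) = 157829/((1 + 420*177690)/420 - 173877) = 157829/((1 + 74629800)/420 - 173877) = 157829/((1/420)*74629801 - 173877) = 157829/(74629801/420 - 173877) = 157829/(1601461/420) = 157829*(420/1601461) = 66288180/1601461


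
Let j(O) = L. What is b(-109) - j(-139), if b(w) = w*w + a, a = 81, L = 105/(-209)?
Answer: 2500163/209 ≈ 11963.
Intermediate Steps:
L = -105/209 (L = 105*(-1/209) = -105/209 ≈ -0.50239)
j(O) = -105/209
b(w) = 81 + w² (b(w) = w*w + 81 = w² + 81 = 81 + w²)
b(-109) - j(-139) = (81 + (-109)²) - 1*(-105/209) = (81 + 11881) + 105/209 = 11962 + 105/209 = 2500163/209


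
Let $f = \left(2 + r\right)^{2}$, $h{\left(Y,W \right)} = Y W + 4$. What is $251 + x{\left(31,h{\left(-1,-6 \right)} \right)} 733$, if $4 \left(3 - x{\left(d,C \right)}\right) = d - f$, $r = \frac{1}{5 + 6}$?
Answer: $- \frac{587963}{242} \approx -2429.6$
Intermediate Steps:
$r = \frac{1}{11} \approx 0.090909$
$h{\left(Y,W \right)} = 4 + W Y$ ($h{\left(Y,W \right)} = W Y + 4 = 4 + W Y$)
$f = \frac{529}{121}$ ($f = \left(2 + \frac{1}{11}\right)^{2} = \left(\frac{23}{11}\right)^{2} = \frac{529}{121} \approx 4.3719$)
$x{\left(d,C \right)} = \frac{1981}{484} - \frac{d}{4}$ ($x{\left(d,C \right)} = 3 - \frac{d - \frac{529}{121}}{4} = 3 - \frac{- \frac{529}{121} + d}{4} = 3 - \left(- \frac{529}{484} + \frac{d}{4}\right) = \frac{1981}{484} - \frac{d}{4}$)
$251 + x{\left(31,h{\left(-1,-6 \right)} \right)} 733 = 251 + \left(\frac{1981}{484} - \frac{31}{4}\right) 733 = 251 - \frac{648705}{242} = - \frac{587963}{242}$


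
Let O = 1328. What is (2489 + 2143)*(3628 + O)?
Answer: 22956192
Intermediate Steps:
(2489 + 2143)*(3628 + O) = (2489 + 2143)*(3628 + 1328) = 4632*4956 = 22956192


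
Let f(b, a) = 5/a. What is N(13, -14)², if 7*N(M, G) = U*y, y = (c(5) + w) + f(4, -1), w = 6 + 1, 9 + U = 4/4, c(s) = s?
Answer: 64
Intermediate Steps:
U = -8 (U = -9 + 4/4 = -9 + 4*(¼) = -9 + 1 = -8)
w = 7
y = 7 (y = (5 + 7) + 5/(-1) = 12 + 5*(-1) = 12 - 5 = 7)
N(M, G) = -8 (N(M, G) = (-8*7)/7 = (⅐)*(-56) = -8)
N(13, -14)² = (-8)² = 64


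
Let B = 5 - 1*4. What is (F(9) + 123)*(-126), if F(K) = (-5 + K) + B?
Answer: -16128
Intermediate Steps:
B = 1 (B = 5 - 4 = 1)
F(K) = -4 + K (F(K) = (-5 + K) + 1 = -4 + K)
(F(9) + 123)*(-126) = ((-4 + 9) + 123)*(-126) = (5 + 123)*(-126) = 128*(-126) = -16128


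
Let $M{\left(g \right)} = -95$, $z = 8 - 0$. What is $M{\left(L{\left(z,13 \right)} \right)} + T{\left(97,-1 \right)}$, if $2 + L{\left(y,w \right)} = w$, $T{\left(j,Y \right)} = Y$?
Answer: $-96$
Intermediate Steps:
$z = 8$ ($z = 8 + 0 = 8$)
$L{\left(y,w \right)} = -2 + w$
$M{\left(L{\left(z,13 \right)} \right)} + T{\left(97,-1 \right)} = -95 - 1 = -96$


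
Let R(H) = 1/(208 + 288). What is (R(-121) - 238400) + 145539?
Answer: -46059055/496 ≈ -92861.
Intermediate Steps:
R(H) = 1/496
(R(-121) - 238400) + 145539 = (1/496 - 238400) + 145539 = -118246399/496 + 145539 = -46059055/496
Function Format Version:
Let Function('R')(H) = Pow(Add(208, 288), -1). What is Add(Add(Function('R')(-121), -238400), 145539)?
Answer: Rational(-46059055, 496) ≈ -92861.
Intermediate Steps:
Function('R')(H) = Rational(1, 496) (Function('R')(H) = Pow(496, -1) = Rational(1, 496))
Add(Add(Function('R')(-121), -238400), 145539) = Add(Add(Rational(1, 496), -238400), 145539) = Add(Rational(-118246399, 496), 145539) = Rational(-46059055, 496)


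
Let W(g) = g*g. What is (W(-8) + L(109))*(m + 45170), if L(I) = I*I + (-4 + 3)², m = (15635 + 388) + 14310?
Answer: 901958838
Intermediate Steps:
m = 30333 (m = 16023 + 14310 = 30333)
W(g) = g²
L(I) = 1 + I² (L(I) = I² + (-1)² = I² + 1 = 1 + I²)
(W(-8) + L(109))*(m + 45170) = ((-8)² + (1 + 109²))*(30333 + 45170) = (64 + (1 + 11881))*75503 = (64 + 11882)*75503 = 11946*75503 = 901958838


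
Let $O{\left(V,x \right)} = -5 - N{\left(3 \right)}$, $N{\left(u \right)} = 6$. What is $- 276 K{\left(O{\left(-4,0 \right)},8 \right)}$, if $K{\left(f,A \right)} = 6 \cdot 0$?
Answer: $0$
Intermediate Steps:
$O{\left(V,x \right)} = -11$ ($O{\left(V,x \right)} = -5 - 6 = -11$)
$K{\left(f,A \right)} = 0$
$- 276 K{\left(O{\left(-4,0 \right)},8 \right)} = \left(-276\right) 0 = 0$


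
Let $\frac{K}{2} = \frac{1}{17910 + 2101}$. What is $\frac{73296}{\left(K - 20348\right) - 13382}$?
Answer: $- \frac{366681564}{168742757} \approx -2.173$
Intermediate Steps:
$K = \frac{2}{20011}$ ($K = \frac{2}{17910 + 2101} = \frac{2}{20011} \approx 9.9945 \cdot 10^{-5}$)
$\frac{73296}{\left(K - 20348\right) - 13382} = \frac{73296}{\left(\frac{2}{20011} - 20348\right) - 13382} = \frac{73296}{- \frac{407183826}{20011} - 13382} = \frac{73296}{- \frac{674971028}{20011}} = 73296 \left(- \frac{20011}{674971028}\right) = - \frac{366681564}{168742757}$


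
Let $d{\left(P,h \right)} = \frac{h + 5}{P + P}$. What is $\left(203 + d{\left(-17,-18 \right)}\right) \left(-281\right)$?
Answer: $- \frac{1943115}{34} \approx -57150.0$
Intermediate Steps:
$d{\left(P,h \right)} = \frac{5 + h}{2 P}$
$\left(203 + d{\left(-17,-18 \right)}\right) \left(-281\right) = \left(203 + \frac{5 - 18}{2 \left(-17\right)}\right) \left(-281\right) = \left(203 + \frac{1}{2} \left(- \frac{1}{17}\right) \left(-13\right)\right) \left(-281\right) = \left(203 + \frac{13}{34}\right) \left(-281\right) = \frac{6915}{34} \left(-281\right) = - \frac{1943115}{34}$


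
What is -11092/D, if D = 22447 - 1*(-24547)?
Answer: -5546/23497 ≈ -0.23603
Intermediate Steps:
D = 46994 (D = 22447 + 24547 = 46994)
-11092/D = -11092/46994 = -11092*1/46994 = -5546/23497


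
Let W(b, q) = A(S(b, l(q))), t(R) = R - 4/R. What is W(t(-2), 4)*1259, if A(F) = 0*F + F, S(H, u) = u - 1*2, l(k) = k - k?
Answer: -2518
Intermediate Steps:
l(k) = 0
S(H, u) = -2 + u (S(H, u) = u - 2 = -2 + u)
A(F) = F (A(F) = 0 + F = F)
W(b, q) = -2 (W(b, q) = -2 + 0 = -2)
W(t(-2), 4)*1259 = -2*1259 = -2518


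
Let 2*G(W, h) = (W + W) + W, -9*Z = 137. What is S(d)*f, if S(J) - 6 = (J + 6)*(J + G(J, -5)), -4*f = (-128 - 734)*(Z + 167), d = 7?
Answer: 137472191/18 ≈ 7.6373e+6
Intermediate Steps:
Z = -137/9 (Z = -1/9*137 = -137/9 ≈ -15.222)
G(W, h) = 3*W/2 (G(W, h) = ((W + W) + W)/2 = (2*W + W)/2 = (3*W)/2 = 3*W/2)
f = 294373/9 (f = -(-128 - 734)*(-137/9 + 167)/4 = -(-431)*1366/(2*9) = -1/4*(-1177492/9) = 294373/9 ≈ 32708.)
S(J) = 6 + 5*J*(6 + J)/2 (S(J) = 6 + (J + 6)*(J + 3*J/2) = 6 + (6 + J)*(5*J/2) = 6 + 5*J*(6 + J)/2)
S(d)*f = (6 + 15*7 + (5/2)*7**2)*(294373/9) = (6 + 105 + (5/2)*49)*(294373/9) = (6 + 105 + 245/2)*(294373/9) = (467/2)*(294373/9) = 137472191/18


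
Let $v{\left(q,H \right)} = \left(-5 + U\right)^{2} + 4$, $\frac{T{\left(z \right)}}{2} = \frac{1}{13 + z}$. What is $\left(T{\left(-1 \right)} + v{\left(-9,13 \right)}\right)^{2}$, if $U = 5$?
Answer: $\frac{625}{36} \approx 17.361$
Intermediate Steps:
$T{\left(z \right)} = \frac{2}{13 + z}$
$v{\left(q,H \right)} = 4$ ($v{\left(q,H \right)} = \left(-5 + 5\right)^{2} + 4 = 0^{2} + 4 = 0 + 4 = 4$)
$\left(T{\left(-1 \right)} + v{\left(-9,13 \right)}\right)^{2} = \left(\frac{2}{13 - 1} + 4\right)^{2} = \left(\frac{2}{12} + 4\right)^{2} = \left(2 \cdot \frac{1}{12} + 4\right)^{2} = \left(\frac{1}{6} + 4\right)^{2} = \left(\frac{25}{6}\right)^{2} = \frac{625}{36}$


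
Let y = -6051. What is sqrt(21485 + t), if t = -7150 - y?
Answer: sqrt(20386) ≈ 142.78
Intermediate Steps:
t = -1099 (t = -7150 - 1*(-6051) = -7150 + 6051 = -1099)
sqrt(21485 + t) = sqrt(21485 - 1099) = sqrt(20386)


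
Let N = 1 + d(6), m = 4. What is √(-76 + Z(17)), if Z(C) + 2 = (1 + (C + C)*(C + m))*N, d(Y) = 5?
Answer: 18*√13 ≈ 64.900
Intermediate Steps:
N = 6 (N = 1 + 5 = 6)
Z(C) = 4 + 12*C*(4 + C) (Z(C) = -2 + (1 + (C + C)*(C + 4))*6 = -2 + (1 + (2*C)*(4 + C))*6 = -2 + (1 + 2*C*(4 + C))*6 = -2 + (6 + 12*C*(4 + C)) = 4 + 12*C*(4 + C))
√(-76 + Z(17)) = √(-76 + (4 + 12*17² + 48*17)) = √(-76 + (4 + 12*289 + 816)) = √(-76 + (4 + 3468 + 816)) = √(-76 + 4288) = √4212 = 18*√13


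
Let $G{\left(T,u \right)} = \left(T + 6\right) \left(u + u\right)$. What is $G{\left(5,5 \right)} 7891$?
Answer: $868010$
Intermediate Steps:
$G{\left(T,u \right)} = 2 u \left(6 + T\right)$ ($G{\left(T,u \right)} = \left(6 + T\right) 2 u = 2 u \left(6 + T\right)$)
$G{\left(5,5 \right)} 7891 = 2 \cdot 5 \left(6 + 5\right) 7891 = 2 \cdot 5 \cdot 11 \cdot 7891 = 110 \cdot 7891 = 868010$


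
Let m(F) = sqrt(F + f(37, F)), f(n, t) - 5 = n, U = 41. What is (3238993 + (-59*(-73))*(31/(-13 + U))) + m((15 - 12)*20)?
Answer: 90825321/28 + sqrt(102) ≈ 3.2438e+6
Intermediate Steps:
f(n, t) = 5 + n
m(F) = sqrt(42 + F) (m(F) = sqrt(F + (5 + 37)) = sqrt(F + 42) = sqrt(42 + F))
(3238993 + (-59*(-73))*(31/(-13 + U))) + m((15 - 12)*20) = (3238993 + (-59*(-73))*(31/(-13 + 41))) + sqrt(42 + (15 - 12)*20) = (3238993 + 4307*(31/28)) + sqrt(42 + 3*20) = (3238993 + 4307*(31*(1/28))) + sqrt(42 + 60) = (3238993 + 4307*(31/28)) + sqrt(102) = (3238993 + 133517/28) + sqrt(102) = 90825321/28 + sqrt(102)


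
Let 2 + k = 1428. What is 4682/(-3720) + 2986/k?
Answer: 35737/42780 ≈ 0.83537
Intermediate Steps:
k = 1426 (k = -2 + 1428 = 1426)
4682/(-3720) + 2986/k = 4682/(-3720) + 2986/1426 = 4682*(-1/3720) + 2986*(1/1426) = -2341/1860 + 1493/713 = 35737/42780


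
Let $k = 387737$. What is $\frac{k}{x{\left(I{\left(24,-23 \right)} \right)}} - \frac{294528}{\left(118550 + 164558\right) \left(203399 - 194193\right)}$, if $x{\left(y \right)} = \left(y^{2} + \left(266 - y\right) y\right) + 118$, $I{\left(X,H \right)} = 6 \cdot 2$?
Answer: $\frac{126319370309387}{1078353417610} \approx 117.14$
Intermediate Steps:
$I{\left(X,H \right)} = 12$
$x{\left(y \right)} = 118 + y^{2} + y \left(266 - y\right)$ ($x{\left(y \right)} = \left(y^{2} + y \left(266 - y\right)\right) + 118 = 118 + y^{2} + y \left(266 - y\right)$)
$\frac{k}{x{\left(I{\left(24,-23 \right)} \right)}} - \frac{294528}{\left(118550 + 164558\right) \left(203399 - 194193\right)} = \frac{387737}{118 + 266 \cdot 12} - \frac{294528}{\left(118550 + 164558\right) \left(203399 - 194193\right)} = \frac{387737}{118 + 3192} - \frac{294528}{283108 \cdot 9206} = \frac{387737}{3310} - \frac{294528}{2606292248} = 387737 \cdot \frac{1}{3310} - \frac{36816}{325786531} = \frac{387737}{3310} - \frac{36816}{325786531} = \frac{126319370309387}{1078353417610}$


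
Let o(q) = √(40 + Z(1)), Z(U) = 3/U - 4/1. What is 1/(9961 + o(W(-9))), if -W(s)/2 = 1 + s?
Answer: 9961/99221482 - √39/99221482 ≈ 0.00010033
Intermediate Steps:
Z(U) = -4 + 3/U (Z(U) = 3/U - 4*1 = 3/U - 4 = -4 + 3/U)
W(s) = -2 - 2*s (W(s) = -2*(1 + s) = -2 - 2*s)
o(q) = √39 (o(q) = √(40 + (-4 + 3/1)) = √(40 + (-4 + 3*1)) = √(40 + (-4 + 3)) = √(40 - 1) = √39)
1/(9961 + o(W(-9))) = 1/(9961 + √39)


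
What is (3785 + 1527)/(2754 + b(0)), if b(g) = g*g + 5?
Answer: 5312/2759 ≈ 1.9253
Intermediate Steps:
b(g) = 5 + g² (b(g) = g² + 5 = 5 + g²)
(3785 + 1527)/(2754 + b(0)) = (3785 + 1527)/(2754 + (5 + 0²)) = 5312/(2754 + (5 + 0)) = 5312/(2754 + 5) = 5312/2759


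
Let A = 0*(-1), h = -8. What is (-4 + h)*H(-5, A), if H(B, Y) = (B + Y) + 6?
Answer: -12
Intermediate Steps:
A = 0
H(B, Y) = 6 + B + Y
(-4 + h)*H(-5, A) = (-4 - 8)*(6 - 5 + 0) = -12*1 = -12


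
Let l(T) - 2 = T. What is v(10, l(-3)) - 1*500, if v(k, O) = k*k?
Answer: -400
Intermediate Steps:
l(T) = 2 + T
v(k, O) = k²
v(10, l(-3)) - 1*500 = 10² - 1*500 = 100 - 500 = -400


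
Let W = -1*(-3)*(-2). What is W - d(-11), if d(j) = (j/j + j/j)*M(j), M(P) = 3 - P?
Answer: -34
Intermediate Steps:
W = -6 (W = 3*(-2) = -6)
d(j) = 6 - 2*j (d(j) = (j/j + j/j)*(3 - j) = (1 + 1)*(3 - j) = 2*(3 - j) = 6 - 2*j)
W - d(-11) = -6 - (6 - 2*(-11)) = -6 - (6 + 22) = -6 - 1*28 = -6 - 28 = -34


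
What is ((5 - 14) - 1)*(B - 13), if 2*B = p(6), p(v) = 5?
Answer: 105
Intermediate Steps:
B = 5/2 (B = (½)*5 = 5/2 ≈ 2.5000)
((5 - 14) - 1)*(B - 13) = ((5 - 14) - 1)*(5/2 - 13) = (-9 - 1)*(-21/2) = -10*(-21/2) = 105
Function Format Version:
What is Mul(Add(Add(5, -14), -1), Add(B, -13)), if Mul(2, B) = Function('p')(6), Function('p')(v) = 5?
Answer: 105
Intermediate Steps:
B = Rational(5, 2) (B = Mul(Rational(1, 2), 5) = Rational(5, 2) ≈ 2.5000)
Mul(Add(Add(5, -14), -1), Add(B, -13)) = Mul(Add(Add(5, -14), -1), Add(Rational(5, 2), -13)) = Mul(Add(-9, -1), Rational(-21, 2)) = Mul(-10, Rational(-21, 2)) = 105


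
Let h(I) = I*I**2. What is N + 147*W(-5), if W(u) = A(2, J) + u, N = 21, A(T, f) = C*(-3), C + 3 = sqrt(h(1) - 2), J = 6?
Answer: 609 - 441*I ≈ 609.0 - 441.0*I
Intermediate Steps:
h(I) = I**3
C = -3 + I (C = -3 + sqrt(1**3 - 2) = -3 + sqrt(1 - 2) = -3 + sqrt(-1) = -3 + I ≈ -3.0 + 1.0*I)
A(T, f) = 9 - 3*I (A(T, f) = (-3 + I)*(-3) = 9 - 3*I)
W(u) = 9 + u - 3*I (W(u) = (9 - 3*I) + u = 9 + u - 3*I)
N + 147*W(-5) = 21 + 147*(9 - 5 - 3*I) = 21 + 147*(4 - 3*I) = 21 + (588 - 441*I) = 609 - 441*I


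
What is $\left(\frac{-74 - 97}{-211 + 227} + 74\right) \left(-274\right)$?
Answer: $- \frac{138781}{8} \approx -17348.0$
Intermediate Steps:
$\left(\frac{-74 - 97}{-211 + 227} + 74\right) \left(-274\right) = \left(- \frac{171}{16} + 74\right) \left(-274\right) = \frac{1013}{16} \left(-274\right) = - \frac{138781}{8}$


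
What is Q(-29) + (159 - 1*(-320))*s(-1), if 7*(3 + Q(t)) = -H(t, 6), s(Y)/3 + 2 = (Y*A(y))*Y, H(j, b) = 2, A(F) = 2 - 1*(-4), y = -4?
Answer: 40213/7 ≈ 5744.7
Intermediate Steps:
A(F) = 6 (A(F) = 2 + 4 = 6)
s(Y) = -6 + 18*Y**2 (s(Y) = -6 + 3*((Y*6)*Y) = -6 + 3*((6*Y)*Y) = -6 + 3*(6*Y**2) = -6 + 18*Y**2)
Q(t) = -23/7 (Q(t) = -3 + (-1*2)/7 = -3 + (1/7)*(-2) = -3 - 2/7 = -23/7)
Q(-29) + (159 - 1*(-320))*s(-1) = -23/7 + (159 - 1*(-320))*(-6 + 18*(-1)**2) = -23/7 + (159 + 320)*(-6 + 18*1) = -23/7 + 479*(-6 + 18) = -23/7 + 479*12 = -23/7 + 5748 = 40213/7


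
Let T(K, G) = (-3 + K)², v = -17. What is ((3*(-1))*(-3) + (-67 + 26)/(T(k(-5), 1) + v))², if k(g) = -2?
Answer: 961/64 ≈ 15.016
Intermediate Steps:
((3*(-1))*(-3) + (-67 + 26)/(T(k(-5), 1) + v))² = ((3*(-1))*(-3) + (-67 + 26)/((-3 - 2)² - 17))² = (-3*(-3) - 41/((-5)² - 17))² = (9 - 41/(25 - 17))² = (9 - 41/8)² = (31/8)² = 961/64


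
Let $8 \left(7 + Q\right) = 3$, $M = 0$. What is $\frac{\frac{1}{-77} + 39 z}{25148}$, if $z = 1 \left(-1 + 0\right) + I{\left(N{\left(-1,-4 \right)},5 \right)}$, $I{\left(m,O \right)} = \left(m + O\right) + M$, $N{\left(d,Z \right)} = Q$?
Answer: $- \frac{63071}{15491168} \approx -0.0040714$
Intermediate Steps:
$Q = - \frac{53}{8}$ ($Q = -7 + \frac{1}{8} \cdot 3 = -7 + \frac{3}{8} = - \frac{53}{8} \approx -6.625$)
$N{\left(d,Z \right)} = - \frac{53}{8}$
$I{\left(m,O \right)} = O + m$ ($I{\left(m,O \right)} = \left(m + O\right) + 0 = \left(O + m\right) + 0 = O + m$)
$z = - \frac{21}{8}$ ($z = 1 \left(-1 + 0\right) + \left(5 - \frac{53}{8}\right) = 1 \left(-1\right) - \frac{13}{8} = -1 - \frac{13}{8} = - \frac{21}{8} \approx -2.625$)
$\frac{\frac{1}{-77} + 39 z}{25148} = \frac{\frac{1}{-77} + 39 \left(- \frac{21}{8}\right)}{25148} = \left(- \frac{1}{77} - \frac{819}{8}\right) \frac{1}{25148} = \left(- \frac{63071}{616}\right) \frac{1}{25148} = - \frac{63071}{15491168}$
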